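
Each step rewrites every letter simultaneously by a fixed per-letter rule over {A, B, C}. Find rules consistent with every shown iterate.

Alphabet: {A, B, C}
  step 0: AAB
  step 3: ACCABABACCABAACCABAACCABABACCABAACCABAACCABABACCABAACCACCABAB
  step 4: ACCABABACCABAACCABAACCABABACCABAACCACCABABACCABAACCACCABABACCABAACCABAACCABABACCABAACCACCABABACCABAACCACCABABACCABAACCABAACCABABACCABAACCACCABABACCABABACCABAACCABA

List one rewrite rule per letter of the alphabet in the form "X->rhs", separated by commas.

  step 3 ⇒ step 4: ACCABABACCABAACCABAACCABABACCABAACCABAACCABABACCABAACCACCABAB ⇒ ACC·AB·AB·ACC·ABA·ACC·ABA·ACC·AB·AB·ACC·ABA·ACC·ACC·AB·AB·ACC·ABA·ACC·ACC·AB·AB·ACC·ABA·ACC·ABA·ACC·AB·AB·ACC·ABA·ACC·ACC·AB·AB·ACC·ABA·ACC·ACC·AB·AB·ACC·ABA·ACC·ABA·ACC·AB·AB·ACC·ABA·ACC·ACC·AB·AB·ACC·AB·AB·ACC·ABA·ACC·ABA
    A ↦ ACC
    B ↦ ABA
    C ↦ AB

A->ACC, B->ABA, C->AB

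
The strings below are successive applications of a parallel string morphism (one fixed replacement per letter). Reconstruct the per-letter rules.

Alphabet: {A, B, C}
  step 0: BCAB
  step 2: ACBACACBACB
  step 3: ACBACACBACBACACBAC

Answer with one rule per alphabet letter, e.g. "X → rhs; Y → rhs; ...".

A->AC, B->AC, C->B

  step 2 ⇒ step 3: ACBACACBACB ⇒ AC·B·AC·AC·B·AC·B·AC·AC·B·AC
    A ↦ AC
    B ↦ AC
    C ↦ B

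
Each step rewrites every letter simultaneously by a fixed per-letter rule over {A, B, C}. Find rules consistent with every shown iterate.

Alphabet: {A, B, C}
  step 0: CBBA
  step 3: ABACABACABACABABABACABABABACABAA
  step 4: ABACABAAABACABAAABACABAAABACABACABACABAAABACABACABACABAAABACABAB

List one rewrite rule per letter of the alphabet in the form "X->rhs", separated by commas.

A->AB, B->AC, C->AA

  step 3 ⇒ step 4: ABACABACABACABABABACABABABACABAA ⇒ AB·AC·AB·AA·AB·AC·AB·AA·AB·AC·AB·AA·AB·AC·AB·AC·AB·AC·AB·AA·AB·AC·AB·AC·AB·AC·AB·AA·AB·AC·AB·AB
    A ↦ AB
    B ↦ AC
    C ↦ AA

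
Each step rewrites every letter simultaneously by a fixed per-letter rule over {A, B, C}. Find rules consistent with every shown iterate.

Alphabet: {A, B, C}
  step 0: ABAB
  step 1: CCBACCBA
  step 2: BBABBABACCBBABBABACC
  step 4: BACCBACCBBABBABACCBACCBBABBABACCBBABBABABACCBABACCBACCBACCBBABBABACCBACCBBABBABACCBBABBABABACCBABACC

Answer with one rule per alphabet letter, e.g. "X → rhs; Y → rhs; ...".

  step 1 ⇒ step 2: CCBACCBA ⇒ BBA·BBA·BA·CC·BBA·BBA·BA·CC
    A ↦ CC
    B ↦ BA
    C ↦ BBA

A->CC, B->BA, C->BBA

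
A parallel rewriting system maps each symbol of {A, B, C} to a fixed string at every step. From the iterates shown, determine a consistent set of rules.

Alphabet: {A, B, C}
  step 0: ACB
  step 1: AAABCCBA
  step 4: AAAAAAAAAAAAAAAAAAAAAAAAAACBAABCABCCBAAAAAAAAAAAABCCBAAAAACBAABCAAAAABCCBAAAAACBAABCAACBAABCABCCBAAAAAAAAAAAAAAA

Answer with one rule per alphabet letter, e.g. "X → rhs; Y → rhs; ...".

A->AA, B->CBA, C->ABC

  step 0 ⇒ step 1: ACB ⇒ AA·ABC·CBA
    A ↦ AA
    B ↦ CBA
    C ↦ ABC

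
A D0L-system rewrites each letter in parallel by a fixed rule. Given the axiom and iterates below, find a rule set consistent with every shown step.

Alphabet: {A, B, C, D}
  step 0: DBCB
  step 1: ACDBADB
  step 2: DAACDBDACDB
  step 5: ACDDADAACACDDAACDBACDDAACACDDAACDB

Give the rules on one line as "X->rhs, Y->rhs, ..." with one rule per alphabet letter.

A->D, B->DB, C->A, D->AC

  step 1 ⇒ step 2: ACDBADB ⇒ D·A·AC·DB·D·AC·DB
    A ↦ D
    B ↦ DB
    C ↦ A
    D ↦ AC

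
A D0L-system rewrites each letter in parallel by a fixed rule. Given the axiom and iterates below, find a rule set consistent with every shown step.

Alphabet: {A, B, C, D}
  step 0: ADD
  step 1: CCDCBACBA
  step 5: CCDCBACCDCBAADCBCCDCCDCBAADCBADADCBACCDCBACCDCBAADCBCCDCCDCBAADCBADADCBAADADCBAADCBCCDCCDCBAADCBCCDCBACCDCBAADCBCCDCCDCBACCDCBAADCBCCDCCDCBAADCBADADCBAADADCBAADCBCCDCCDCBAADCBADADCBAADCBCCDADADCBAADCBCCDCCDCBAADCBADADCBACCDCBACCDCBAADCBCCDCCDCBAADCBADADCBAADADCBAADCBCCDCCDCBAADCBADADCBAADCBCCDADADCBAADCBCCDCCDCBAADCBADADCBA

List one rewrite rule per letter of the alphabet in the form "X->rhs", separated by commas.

A->CCD, B->CB, C->AD, D->CBA

  step 0 ⇒ step 1: ADD ⇒ CCD·CBA·CBA
    A ↦ CCD
    D ↦ CBA
    B ↦ CB  (constrained at step 1)
    C ↦ AD  (constrained at step 1)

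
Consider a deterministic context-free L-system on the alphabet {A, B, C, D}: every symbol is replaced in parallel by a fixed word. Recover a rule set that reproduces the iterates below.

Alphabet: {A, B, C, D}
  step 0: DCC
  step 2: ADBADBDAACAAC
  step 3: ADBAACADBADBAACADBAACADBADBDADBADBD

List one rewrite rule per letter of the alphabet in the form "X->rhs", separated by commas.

  step 2 ⇒ step 3: ADBADBDAACAAC ⇒ ADB·AAC·ADB·ADB·AAC·ADB·AAC·ADB·ADB·D·ADB·ADB·D
    A ↦ ADB
    B ↦ ADB
    C ↦ D
    D ↦ AAC

A->ADB, B->ADB, C->D, D->AAC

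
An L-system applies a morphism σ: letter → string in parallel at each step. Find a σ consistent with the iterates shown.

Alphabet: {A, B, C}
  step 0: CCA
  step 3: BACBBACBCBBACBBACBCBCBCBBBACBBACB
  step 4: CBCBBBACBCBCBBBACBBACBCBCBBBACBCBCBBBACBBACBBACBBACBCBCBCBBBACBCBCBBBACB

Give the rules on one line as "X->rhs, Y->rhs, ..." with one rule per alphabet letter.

  step 3 ⇒ step 4: BACBBACBCBBACBBACBCBCBCBBBACBBACB ⇒ CB·CBB·BA·CB·CB·CBB·BA·CB·BA·CB·CB·CBB·BA·CB·CB·CBB·BA·CB·BA·CB·BA·CB·BA·CB·CB·CB·CBB·BA·CB·CB·CBB·BA·CB
    A ↦ CBB
    B ↦ CB
    C ↦ BA

A->CBB, B->CB, C->BA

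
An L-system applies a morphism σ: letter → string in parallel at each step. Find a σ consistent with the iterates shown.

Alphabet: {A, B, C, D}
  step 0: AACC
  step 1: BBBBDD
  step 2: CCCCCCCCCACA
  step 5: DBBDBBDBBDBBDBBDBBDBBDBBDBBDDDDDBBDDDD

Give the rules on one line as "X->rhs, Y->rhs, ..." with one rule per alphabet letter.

  step 1 ⇒ step 2: BBBBDD ⇒ CC·CC·CC·CC·CA·CA
    B ↦ CC
    D ↦ CA
  step 0 ⇒ step 1: AACC ⇒ BB·BB·D·D
    A ↦ BB
  step 0 ⇒ step 1: AACC ⇒ BB·BB·D·D
    C ↦ D

A->BB, B->CC, C->D, D->CA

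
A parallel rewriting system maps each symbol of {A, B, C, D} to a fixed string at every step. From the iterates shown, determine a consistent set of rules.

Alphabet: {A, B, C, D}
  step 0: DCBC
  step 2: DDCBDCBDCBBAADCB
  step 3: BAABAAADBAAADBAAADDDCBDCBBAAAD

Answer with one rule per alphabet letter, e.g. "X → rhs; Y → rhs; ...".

A->DCB, B->D, C->A, D->BAA

  step 2 ⇒ step 3: DDCBDCBDCBBAADCB ⇒ BAA·BAA·A·D·BAA·A·D·BAA·A·D·D·DCB·DCB·BAA·A·D
    A ↦ DCB
    B ↦ D
    C ↦ A
    D ↦ BAA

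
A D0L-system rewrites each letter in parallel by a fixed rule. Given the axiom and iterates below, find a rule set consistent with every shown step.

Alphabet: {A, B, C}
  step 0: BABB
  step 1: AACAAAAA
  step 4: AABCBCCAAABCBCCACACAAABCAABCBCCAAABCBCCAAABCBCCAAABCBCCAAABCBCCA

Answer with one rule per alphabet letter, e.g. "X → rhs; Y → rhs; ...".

  step 0 ⇒ step 1: BABB ⇒ AA·CA·AA·AA
    A ↦ CA
    B ↦ AA
    C ↦ BC  (constrained at step 1)

A->CA, B->AA, C->BC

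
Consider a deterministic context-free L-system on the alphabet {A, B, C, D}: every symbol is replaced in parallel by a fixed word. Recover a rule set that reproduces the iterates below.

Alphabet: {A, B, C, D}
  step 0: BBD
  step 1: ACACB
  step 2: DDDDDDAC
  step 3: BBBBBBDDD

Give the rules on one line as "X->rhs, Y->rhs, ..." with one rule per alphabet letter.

A->DD, B->AC, C->D, D->B

  step 2 ⇒ step 3: DDDDDDAC ⇒ B·B·B·B·B·B·DD·D
    A ↦ DD
    C ↦ D
    D ↦ B
  step 0 ⇒ step 1: BBD ⇒ AC·AC·B
    B ↦ AC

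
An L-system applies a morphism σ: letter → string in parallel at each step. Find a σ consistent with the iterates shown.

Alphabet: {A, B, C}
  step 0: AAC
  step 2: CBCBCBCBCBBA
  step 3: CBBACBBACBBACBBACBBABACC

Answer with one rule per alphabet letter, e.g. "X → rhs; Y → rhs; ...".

A->CC, B->BA, C->CB

  step 2 ⇒ step 3: CBCBCBCBCBBA ⇒ CB·BA·CB·BA·CB·BA·CB·BA·CB·BA·BA·CC
    A ↦ CC
    B ↦ BA
    C ↦ CB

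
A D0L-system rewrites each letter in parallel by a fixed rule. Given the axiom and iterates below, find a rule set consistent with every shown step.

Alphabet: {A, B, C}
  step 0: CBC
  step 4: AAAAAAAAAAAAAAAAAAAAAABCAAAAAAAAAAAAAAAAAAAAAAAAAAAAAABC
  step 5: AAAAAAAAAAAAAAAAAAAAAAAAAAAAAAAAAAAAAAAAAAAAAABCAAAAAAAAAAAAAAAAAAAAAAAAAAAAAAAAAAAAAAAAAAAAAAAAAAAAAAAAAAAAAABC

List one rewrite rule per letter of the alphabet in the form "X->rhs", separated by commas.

  step 4 ⇒ step 5: AAAAAAAAAAAAAAAAAAAAAABCAAAAAAAAAAAAAAAAAAAAAAAAAAAAAABC ⇒ AA·AA·AA·AA·AA·AA·AA·AA·AA·AA·AA·AA·AA·AA·AA·AA·AA·AA·AA·AA·AA·AA·A·ABC·AA·AA·AA·AA·AA·AA·AA·AA·AA·AA·AA·AA·AA·AA·AA·AA·AA·AA·AA·AA·AA·AA·AA·AA·AA·AA·AA·AA·AA·AA·A·ABC
    A ↦ AA
    B ↦ A
    C ↦ ABC

A->AA, B->A, C->ABC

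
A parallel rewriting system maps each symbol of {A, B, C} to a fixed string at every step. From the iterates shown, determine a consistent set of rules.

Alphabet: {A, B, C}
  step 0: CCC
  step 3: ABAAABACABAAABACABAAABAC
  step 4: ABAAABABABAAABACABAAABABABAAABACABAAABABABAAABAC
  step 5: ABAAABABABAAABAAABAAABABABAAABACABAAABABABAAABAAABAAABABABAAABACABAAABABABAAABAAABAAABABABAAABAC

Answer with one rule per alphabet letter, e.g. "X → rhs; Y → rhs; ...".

  step 4 ⇒ step 5: ABAAABABABAAABACABAAABABABAAABACABAAABABABAAABAC ⇒ AB·AA·AB·AB·AB·AA·AB·AA·AB·AA·AB·AB·AB·AA·AB·AC·AB·AA·AB·AB·AB·AA·AB·AA·AB·AA·AB·AB·AB·AA·AB·AC·AB·AA·AB·AB·AB·AA·AB·AA·AB·AA·AB·AB·AB·AA·AB·AC
    A ↦ AB
    B ↦ AA
    C ↦ AC

A->AB, B->AA, C->AC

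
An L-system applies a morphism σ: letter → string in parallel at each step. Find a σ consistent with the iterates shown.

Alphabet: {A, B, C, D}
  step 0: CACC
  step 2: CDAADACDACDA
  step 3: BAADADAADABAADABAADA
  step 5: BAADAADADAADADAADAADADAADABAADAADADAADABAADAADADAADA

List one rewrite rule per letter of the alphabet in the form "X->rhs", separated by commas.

A->DA, B->C, C->BA, D->A

  step 2 ⇒ step 3: CDAADACDACDA ⇒ BA·A·DA·DA·A·DA·BA·A·DA·BA·A·DA
    A ↦ DA
    C ↦ BA
    D ↦ A
    B ↦ C  (constrained at step 3)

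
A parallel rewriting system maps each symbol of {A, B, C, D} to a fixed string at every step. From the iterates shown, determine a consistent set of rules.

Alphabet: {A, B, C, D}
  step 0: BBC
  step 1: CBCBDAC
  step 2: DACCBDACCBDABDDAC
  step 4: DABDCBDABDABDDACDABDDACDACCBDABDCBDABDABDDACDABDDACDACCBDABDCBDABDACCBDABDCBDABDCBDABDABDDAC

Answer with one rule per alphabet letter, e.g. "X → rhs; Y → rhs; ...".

A->D, B->CB, C->DAC, D->DAB

  step 1 ⇒ step 2: CBCBDAC ⇒ DAC·CB·DAC·CB·DAB·D·DAC
    A ↦ D
    B ↦ CB
    C ↦ DAC
    D ↦ DAB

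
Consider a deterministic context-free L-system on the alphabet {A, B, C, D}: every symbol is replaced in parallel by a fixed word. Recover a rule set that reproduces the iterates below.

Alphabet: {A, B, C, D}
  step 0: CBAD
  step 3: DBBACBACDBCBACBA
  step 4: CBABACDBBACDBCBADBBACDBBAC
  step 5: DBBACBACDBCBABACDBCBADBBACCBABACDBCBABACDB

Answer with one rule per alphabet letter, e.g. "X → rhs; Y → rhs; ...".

A->C, B->BA, C->DB, D->C

  step 4 ⇒ step 5: CBABACDBBACDBCBADBBACDBBAC ⇒ DB·BA·C·BA·C·DB·C·BA·BA·C·DB·C·BA·DB·BA·C·C·BA·BA·C·DB·C·BA·BA·C·DB
    A ↦ C
    B ↦ BA
    C ↦ DB
    D ↦ C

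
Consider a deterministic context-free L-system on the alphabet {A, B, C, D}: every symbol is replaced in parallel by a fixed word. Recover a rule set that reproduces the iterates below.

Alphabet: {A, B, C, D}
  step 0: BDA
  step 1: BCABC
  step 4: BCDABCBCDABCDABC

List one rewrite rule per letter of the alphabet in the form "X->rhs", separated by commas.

A->BC, B->BC, C->D, D->A

  step 0 ⇒ step 1: BDA ⇒ BC·A·BC
    A ↦ BC
    B ↦ BC
    D ↦ A
    C ↦ D  (constrained at step 1)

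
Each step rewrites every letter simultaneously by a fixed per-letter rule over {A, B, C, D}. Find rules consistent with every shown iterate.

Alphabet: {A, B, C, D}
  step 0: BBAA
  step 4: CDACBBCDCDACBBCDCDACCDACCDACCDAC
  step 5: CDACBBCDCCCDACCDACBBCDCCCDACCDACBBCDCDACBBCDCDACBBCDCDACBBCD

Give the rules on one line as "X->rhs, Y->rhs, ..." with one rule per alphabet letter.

  step 4 ⇒ step 5: CDACBBCDCDACBBCDCDACCDACCDACCDAC ⇒ CD·AC·BB·CD·C·C·CD·AC·CD·AC·BB·CD·C·C·CD·AC·CD·AC·BB·CD·CD·AC·BB·CD·CD·AC·BB·CD·CD·AC·BB·CD
    A ↦ BB
    B ↦ C
    C ↦ CD
    D ↦ AC

A->BB, B->C, C->CD, D->AC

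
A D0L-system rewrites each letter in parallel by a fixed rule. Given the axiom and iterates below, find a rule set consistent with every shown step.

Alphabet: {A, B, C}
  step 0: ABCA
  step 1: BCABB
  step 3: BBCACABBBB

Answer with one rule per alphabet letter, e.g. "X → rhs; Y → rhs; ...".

A->B, B->CA, C->B

  step 0 ⇒ step 1: ABCA ⇒ B·CA·B·B
    A ↦ B
    B ↦ CA
    C ↦ B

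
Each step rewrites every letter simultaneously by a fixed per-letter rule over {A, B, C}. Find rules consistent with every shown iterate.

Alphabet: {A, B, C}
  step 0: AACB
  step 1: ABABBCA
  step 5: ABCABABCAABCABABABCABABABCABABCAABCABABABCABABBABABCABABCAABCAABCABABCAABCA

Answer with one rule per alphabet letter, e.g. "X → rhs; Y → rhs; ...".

  step 0 ⇒ step 1: AACB ⇒ AB·AB·B·CA
    A ↦ AB
    B ↦ CA
    C ↦ B

A->AB, B->CA, C->B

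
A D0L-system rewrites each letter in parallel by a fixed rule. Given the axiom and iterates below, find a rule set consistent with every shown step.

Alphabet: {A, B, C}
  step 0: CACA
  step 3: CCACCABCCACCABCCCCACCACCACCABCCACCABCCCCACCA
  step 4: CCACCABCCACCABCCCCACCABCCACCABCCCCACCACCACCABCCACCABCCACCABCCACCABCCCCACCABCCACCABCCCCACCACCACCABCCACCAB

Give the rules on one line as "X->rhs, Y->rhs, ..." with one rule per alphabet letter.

A->B, B->CC, C->CCA

  step 3 ⇒ step 4: CCACCABCCACCABCCCCACCACCACCABCCACCABCCCCACCA ⇒ CCA·CCA·B·CCA·CCA·B·CC·CCA·CCA·B·CCA·CCA·B·CC·CCA·CCA·CCA·CCA·B·CCA·CCA·B·CCA·CCA·B·CCA·CCA·B·CC·CCA·CCA·B·CCA·CCA·B·CC·CCA·CCA·CCA·CCA·B·CCA·CCA·B
    A ↦ B
    B ↦ CC
    C ↦ CCA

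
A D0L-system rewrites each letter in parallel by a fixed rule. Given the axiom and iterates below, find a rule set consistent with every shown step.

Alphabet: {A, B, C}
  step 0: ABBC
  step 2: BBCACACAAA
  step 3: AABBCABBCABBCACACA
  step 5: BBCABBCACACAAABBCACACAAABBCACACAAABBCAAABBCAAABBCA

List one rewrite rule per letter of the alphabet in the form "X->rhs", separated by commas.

A->CA, B->A, C->BB

  step 2 ⇒ step 3: BBCACACAAA ⇒ A·A·BB·CA·BB·CA·BB·CA·CA·CA
    A ↦ CA
    B ↦ A
    C ↦ BB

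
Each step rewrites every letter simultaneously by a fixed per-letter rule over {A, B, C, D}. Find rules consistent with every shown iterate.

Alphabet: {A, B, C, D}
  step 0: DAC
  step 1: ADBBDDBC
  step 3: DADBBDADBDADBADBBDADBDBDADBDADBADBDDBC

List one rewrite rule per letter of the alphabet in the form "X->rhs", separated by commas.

  step 0 ⇒ step 1: DAC ⇒ ADB·BD·DBC
    A ↦ BD
    C ↦ DBC
    D ↦ ADB
    B ↦ D  (constrained at step 1)

A->BD, B->D, C->DBC, D->ADB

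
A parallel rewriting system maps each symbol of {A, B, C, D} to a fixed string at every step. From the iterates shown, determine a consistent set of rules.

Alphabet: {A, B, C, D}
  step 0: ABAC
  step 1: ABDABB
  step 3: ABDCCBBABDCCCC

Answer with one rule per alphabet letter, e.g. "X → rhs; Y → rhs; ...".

  step 0 ⇒ step 1: ABAC ⇒ AB·D·AB·B
    A ↦ AB
    B ↦ D
    C ↦ B
    D ↦ CC  (constrained at step 1)

A->AB, B->D, C->B, D->CC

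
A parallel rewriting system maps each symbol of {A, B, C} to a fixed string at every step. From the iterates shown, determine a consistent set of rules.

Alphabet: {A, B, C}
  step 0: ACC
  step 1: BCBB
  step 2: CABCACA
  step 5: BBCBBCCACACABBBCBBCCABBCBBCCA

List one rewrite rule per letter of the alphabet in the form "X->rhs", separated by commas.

A->BC, B->CA, C->B

  step 1 ⇒ step 2: BCBB ⇒ CA·B·CA·CA
    B ↦ CA
    C ↦ B
  step 0 ⇒ step 1: ACC ⇒ BC·B·B
    A ↦ BC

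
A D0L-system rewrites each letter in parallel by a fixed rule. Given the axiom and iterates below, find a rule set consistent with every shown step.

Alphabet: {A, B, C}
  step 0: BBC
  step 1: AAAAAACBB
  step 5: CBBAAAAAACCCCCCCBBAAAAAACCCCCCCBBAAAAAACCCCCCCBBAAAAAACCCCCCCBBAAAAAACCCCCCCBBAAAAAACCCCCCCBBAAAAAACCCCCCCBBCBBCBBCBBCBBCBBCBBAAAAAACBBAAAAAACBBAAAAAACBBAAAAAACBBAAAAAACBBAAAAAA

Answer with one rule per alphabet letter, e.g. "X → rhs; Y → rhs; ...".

  step 0 ⇒ step 1: BBC ⇒ AAA·AAA·CBB
    B ↦ AAA
    C ↦ CBB
    A ↦ C  (constrained at step 1)

A->C, B->AAA, C->CBB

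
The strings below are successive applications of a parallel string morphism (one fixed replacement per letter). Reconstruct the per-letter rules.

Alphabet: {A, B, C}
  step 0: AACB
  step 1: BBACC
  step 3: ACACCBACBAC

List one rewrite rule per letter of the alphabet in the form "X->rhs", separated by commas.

  step 0 ⇒ step 1: AACB ⇒ B·B·AC·C
    A ↦ B
    B ↦ C
    C ↦ AC

A->B, B->C, C->AC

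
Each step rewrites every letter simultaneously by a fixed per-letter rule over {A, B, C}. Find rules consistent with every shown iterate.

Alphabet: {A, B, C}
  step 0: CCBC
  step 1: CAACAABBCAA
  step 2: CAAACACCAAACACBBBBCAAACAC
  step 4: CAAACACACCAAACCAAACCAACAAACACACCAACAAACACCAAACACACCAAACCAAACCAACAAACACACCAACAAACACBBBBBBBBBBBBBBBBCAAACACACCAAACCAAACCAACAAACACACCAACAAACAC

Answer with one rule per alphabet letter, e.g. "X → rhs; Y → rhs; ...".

  step 1 ⇒ step 2: CAACAABBCAA ⇒ CAA·AC·AC·CAA·AC·AC·BB·BB·CAA·AC·AC
    A ↦ AC
    B ↦ BB
    C ↦ CAA

A->AC, B->BB, C->CAA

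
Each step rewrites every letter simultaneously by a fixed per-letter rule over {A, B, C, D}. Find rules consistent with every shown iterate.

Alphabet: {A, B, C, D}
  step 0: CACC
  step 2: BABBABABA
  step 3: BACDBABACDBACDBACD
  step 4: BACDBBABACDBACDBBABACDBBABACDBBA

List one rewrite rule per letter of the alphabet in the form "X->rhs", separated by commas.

A->CD, B->BA, C->B, D->BA

  step 3 ⇒ step 4: BACDBABACDBACDBACD ⇒ BA·CD·B·BA·BA·CD·BA·CD·B·BA·BA·CD·B·BA·BA·CD·B·BA
    A ↦ CD
    B ↦ BA
    C ↦ B
    D ↦ BA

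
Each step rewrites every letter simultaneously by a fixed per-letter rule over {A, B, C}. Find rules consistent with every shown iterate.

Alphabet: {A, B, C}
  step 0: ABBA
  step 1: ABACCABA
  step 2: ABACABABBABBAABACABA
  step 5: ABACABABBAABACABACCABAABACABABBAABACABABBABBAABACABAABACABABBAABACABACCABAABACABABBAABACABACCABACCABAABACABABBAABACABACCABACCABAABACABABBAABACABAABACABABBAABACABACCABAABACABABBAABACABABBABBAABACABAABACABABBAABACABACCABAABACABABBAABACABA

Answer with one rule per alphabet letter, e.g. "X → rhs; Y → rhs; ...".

  step 1 ⇒ step 2: ABACCABA ⇒ ABA·C·ABA·BBA·BBA·ABA·C·ABA
    A ↦ ABA
    B ↦ C
    C ↦ BBA

A->ABA, B->C, C->BBA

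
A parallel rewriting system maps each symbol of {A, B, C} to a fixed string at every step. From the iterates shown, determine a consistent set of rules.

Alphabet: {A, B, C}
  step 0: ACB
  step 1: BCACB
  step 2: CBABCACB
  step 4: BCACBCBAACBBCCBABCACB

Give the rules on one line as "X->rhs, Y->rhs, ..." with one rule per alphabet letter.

A->BC, B->CB, C->A

  step 1 ⇒ step 2: BCACB ⇒ CB·A·BC·A·CB
    A ↦ BC
    B ↦ CB
    C ↦ A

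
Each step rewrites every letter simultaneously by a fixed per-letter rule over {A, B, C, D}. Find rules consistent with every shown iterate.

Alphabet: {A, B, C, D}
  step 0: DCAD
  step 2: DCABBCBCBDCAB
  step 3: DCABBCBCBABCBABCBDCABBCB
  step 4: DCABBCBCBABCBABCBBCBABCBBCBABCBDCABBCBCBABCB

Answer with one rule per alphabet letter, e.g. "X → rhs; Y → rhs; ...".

A->B, B->CB, C->AB, D->DC

  step 3 ⇒ step 4: DCABBCBCBABCBABCBDCABBCB ⇒ DC·AB·B·CB·CB·AB·CB·AB·CB·B·CB·AB·CB·B·CB·AB·CB·DC·AB·B·CB·CB·AB·CB
    A ↦ B
    B ↦ CB
    C ↦ AB
    D ↦ DC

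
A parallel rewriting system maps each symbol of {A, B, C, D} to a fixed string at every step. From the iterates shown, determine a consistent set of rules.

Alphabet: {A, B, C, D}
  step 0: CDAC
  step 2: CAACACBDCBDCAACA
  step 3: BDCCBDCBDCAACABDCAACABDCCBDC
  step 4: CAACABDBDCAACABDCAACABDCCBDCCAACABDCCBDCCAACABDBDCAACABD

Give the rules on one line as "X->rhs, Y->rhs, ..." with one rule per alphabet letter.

A->C, B->CA, C->BD, D->ACA

  step 3 ⇒ step 4: BDCCBDCBDCAACABDCAACABDCCBDC ⇒ CA·ACA·BD·BD·CA·ACA·BD·CA·ACA·BD·C·C·BD·C·CA·ACA·BD·C·C·BD·C·CA·ACA·BD·BD·CA·ACA·BD
    A ↦ C
    B ↦ CA
    C ↦ BD
    D ↦ ACA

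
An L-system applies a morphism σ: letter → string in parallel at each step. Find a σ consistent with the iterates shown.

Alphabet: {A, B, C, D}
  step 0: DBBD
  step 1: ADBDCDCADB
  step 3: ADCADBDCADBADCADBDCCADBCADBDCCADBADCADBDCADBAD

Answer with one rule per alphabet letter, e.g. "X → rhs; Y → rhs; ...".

  step 0 ⇒ step 1: DBBD ⇒ ADB·DC·DC·ADB
    B ↦ DC
    D ↦ ADB
    A ↦ C  (constrained at step 1)
    C ↦ AD  (constrained at step 1)

A->C, B->DC, C->AD, D->ADB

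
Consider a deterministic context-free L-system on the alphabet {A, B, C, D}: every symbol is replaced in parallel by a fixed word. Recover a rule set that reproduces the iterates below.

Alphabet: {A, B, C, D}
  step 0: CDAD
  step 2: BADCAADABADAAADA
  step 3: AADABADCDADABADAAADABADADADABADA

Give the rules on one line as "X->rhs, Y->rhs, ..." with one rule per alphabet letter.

A->DA, B->AA, C->DC, D->BA

  step 2 ⇒ step 3: BADCAADABADAAADA ⇒ AA·DA·BA·DC·DA·DA·BA·DA·AA·DA·BA·DA·DA·DA·BA·DA
    A ↦ DA
    B ↦ AA
    C ↦ DC
    D ↦ BA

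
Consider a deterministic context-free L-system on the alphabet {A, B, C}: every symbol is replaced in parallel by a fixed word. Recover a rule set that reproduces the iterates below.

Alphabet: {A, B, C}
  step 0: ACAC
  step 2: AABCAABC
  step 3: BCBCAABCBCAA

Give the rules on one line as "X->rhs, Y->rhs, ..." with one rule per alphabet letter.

  step 2 ⇒ step 3: AABCAABC ⇒ BC·BC·A·A·BC·BC·A·A
    A ↦ BC
    B ↦ A
    C ↦ A

A->BC, B->A, C->A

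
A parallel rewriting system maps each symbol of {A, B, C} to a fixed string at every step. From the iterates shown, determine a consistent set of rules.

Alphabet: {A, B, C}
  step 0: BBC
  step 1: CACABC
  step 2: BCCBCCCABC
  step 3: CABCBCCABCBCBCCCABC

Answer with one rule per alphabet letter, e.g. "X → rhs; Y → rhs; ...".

  step 2 ⇒ step 3: BCCBCCCABC ⇒ CA·BC·BC·CA·BC·BC·BC·C·CA·BC
    A ↦ C
    B ↦ CA
    C ↦ BC

A->C, B->CA, C->BC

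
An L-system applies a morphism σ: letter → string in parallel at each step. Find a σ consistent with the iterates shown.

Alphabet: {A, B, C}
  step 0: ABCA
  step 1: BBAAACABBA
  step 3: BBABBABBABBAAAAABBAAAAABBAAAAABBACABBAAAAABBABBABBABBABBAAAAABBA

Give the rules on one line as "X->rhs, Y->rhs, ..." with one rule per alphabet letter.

A->BBA, B->AA, C->CA

  step 0 ⇒ step 1: ABCA ⇒ BBA·AA·CA·BBA
    A ↦ BBA
    B ↦ AA
    C ↦ CA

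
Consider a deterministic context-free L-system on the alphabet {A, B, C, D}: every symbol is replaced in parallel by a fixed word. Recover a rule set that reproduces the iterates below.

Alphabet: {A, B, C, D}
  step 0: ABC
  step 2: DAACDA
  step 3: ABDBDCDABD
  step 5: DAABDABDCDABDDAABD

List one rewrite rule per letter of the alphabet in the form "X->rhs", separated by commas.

A->BD, B->D, C->CD, D->A

  step 2 ⇒ step 3: DAACDA ⇒ A·BD·BD·CD·A·BD
    A ↦ BD
    C ↦ CD
    D ↦ A
    B ↦ D  (constrained at step 0)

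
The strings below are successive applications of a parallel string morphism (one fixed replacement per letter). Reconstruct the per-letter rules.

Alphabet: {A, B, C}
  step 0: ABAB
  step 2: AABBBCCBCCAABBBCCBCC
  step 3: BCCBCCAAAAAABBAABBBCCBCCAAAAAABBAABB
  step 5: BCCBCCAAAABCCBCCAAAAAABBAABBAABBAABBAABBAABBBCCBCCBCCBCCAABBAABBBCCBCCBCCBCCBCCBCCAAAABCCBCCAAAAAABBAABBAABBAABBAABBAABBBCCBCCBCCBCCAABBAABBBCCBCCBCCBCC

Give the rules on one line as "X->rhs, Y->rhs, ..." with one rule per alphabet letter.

A->BCC, B->AA, C->B

  step 2 ⇒ step 3: AABBBCCBCCAABBBCCBCC ⇒ BCC·BCC·AA·AA·AA·B·B·AA·B·B·BCC·BCC·AA·AA·AA·B·B·AA·B·B
    A ↦ BCC
    B ↦ AA
    C ↦ B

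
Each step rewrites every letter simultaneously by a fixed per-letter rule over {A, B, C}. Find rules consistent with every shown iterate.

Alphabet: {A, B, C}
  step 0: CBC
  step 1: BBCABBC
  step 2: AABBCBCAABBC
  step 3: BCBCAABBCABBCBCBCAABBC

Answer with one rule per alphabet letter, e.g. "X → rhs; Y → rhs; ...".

A->BC, B->A, C->BBC

  step 2 ⇒ step 3: AABBCBCAABBC ⇒ BC·BC·A·A·BBC·A·BBC·BC·BC·A·A·BBC
    A ↦ BC
    B ↦ A
    C ↦ BBC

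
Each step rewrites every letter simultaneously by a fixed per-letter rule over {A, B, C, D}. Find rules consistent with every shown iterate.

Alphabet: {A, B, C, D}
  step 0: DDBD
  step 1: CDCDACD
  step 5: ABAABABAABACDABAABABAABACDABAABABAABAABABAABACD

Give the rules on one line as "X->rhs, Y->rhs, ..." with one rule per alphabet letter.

  step 0 ⇒ step 1: DDBD ⇒ CD·CD·A·CD
    B ↦ A
    D ↦ CD
    A ↦ AB  (constrained at step 1)
    C ↦ A  (constrained at step 1)

A->AB, B->A, C->A, D->CD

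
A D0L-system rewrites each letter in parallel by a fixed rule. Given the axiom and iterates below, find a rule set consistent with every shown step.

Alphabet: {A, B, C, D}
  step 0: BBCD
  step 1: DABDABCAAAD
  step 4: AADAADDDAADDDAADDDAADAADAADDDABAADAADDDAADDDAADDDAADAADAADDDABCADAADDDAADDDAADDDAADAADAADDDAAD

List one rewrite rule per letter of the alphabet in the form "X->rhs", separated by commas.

  step 0 ⇒ step 1: BBCD ⇒ DAB·DAB·CA·AAD
    B ↦ DAB
    C ↦ CA
    D ↦ AAD
    A ↦ D  (constrained at step 1)

A->D, B->DAB, C->CA, D->AAD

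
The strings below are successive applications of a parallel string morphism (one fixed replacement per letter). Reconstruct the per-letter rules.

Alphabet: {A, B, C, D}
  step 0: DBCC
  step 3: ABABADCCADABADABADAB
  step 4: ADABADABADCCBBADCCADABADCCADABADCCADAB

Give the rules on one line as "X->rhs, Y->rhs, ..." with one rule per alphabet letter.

  step 3 ⇒ step 4: ABABADCCADABADABADAB ⇒ AD·AB·AD·AB·AD·CC·B·B·AD·CC·AD·AB·AD·CC·AD·AB·AD·CC·AD·AB
    A ↦ AD
    B ↦ AB
    C ↦ B
    D ↦ CC

A->AD, B->AB, C->B, D->CC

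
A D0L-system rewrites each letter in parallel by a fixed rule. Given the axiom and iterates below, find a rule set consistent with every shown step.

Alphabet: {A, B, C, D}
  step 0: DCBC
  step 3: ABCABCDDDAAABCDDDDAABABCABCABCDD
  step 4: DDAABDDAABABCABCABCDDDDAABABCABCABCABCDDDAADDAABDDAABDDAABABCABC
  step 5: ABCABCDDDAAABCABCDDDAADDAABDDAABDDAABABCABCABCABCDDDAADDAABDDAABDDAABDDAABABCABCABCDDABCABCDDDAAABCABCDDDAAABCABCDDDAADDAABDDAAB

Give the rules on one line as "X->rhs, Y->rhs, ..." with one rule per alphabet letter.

A->D, B->DAA, C->B, D->ABC

  step 4 ⇒ step 5: DDAABDDAABABCABCABCDDDDAABABCABCABCABCDDDAADDAABDDAABDDAABABCABC ⇒ ABC·ABC·D·D·DAA·ABC·ABC·D·D·DAA·D·DAA·B·D·DAA·B·D·DAA·B·ABC·ABC·ABC·ABC·D·D·DAA·D·DAA·B·D·DAA·B·D·DAA·B·D·DAA·B·ABC·ABC·ABC·D·D·ABC·ABC·D·D·DAA·ABC·ABC·D·D·DAA·ABC·ABC·D·D·DAA·D·DAA·B·D·DAA·B
    A ↦ D
    B ↦ DAA
    C ↦ B
    D ↦ ABC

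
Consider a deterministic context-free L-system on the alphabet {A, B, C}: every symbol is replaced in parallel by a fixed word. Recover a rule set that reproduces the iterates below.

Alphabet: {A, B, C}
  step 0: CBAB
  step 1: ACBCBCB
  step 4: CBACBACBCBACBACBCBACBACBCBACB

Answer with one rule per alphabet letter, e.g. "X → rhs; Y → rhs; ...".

  step 0 ⇒ step 1: CBAB ⇒ A·CB·CB·CB
    A ↦ CB
    B ↦ CB
    C ↦ A

A->CB, B->CB, C->A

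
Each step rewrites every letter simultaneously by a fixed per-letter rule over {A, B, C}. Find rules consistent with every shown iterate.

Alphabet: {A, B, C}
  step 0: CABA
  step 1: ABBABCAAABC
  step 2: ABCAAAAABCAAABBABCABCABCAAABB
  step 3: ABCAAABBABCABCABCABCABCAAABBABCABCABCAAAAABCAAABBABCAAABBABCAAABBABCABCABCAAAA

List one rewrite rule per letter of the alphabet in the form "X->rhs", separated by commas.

  step 2 ⇒ step 3: ABCAAAAABCAAABBABCABCABCAAABB ⇒ ABC·AA·ABB·ABC·ABC·ABC·ABC·ABC·AA·ABB·ABC·ABC·ABC·AA·AA·ABC·AA·ABB·ABC·AA·ABB·ABC·AA·ABB·ABC·ABC·ABC·AA·AA
    A ↦ ABC
    B ↦ AA
    C ↦ ABB

A->ABC, B->AA, C->ABB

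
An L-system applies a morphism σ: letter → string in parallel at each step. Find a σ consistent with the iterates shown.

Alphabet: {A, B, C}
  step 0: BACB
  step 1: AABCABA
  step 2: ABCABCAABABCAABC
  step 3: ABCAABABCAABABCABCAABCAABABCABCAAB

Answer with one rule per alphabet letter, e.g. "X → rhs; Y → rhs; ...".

A->ABC, B->A, C->AB

  step 2 ⇒ step 3: ABCABCAABABCAABC ⇒ ABC·A·AB·ABC·A·AB·ABC·ABC·A·ABC·A·AB·ABC·ABC·A·AB
    A ↦ ABC
    B ↦ A
    C ↦ AB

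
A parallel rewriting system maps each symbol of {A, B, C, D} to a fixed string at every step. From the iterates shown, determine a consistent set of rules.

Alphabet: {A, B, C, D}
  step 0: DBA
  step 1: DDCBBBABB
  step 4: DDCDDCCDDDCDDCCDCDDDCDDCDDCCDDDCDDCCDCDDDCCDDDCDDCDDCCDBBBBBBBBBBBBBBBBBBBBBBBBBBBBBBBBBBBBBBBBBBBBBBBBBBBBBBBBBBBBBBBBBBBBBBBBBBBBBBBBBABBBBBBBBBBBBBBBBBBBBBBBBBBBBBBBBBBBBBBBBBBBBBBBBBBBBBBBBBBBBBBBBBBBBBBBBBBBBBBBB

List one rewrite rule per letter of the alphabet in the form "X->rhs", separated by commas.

A->ABB, B->BBB, C->CD, D->DDC

  step 0 ⇒ step 1: DBA ⇒ DDC·BBB·ABB
    A ↦ ABB
    B ↦ BBB
    D ↦ DDC
    C ↦ CD  (constrained at step 1)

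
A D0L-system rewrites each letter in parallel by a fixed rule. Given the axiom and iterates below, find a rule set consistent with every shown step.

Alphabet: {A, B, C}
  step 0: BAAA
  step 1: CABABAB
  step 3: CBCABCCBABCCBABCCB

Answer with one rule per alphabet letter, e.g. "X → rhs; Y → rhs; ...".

  step 0 ⇒ step 1: BAAA ⇒ C·AB·AB·AB
    A ↦ AB
    B ↦ C
    C ↦ CB  (constrained at step 1)

A->AB, B->C, C->CB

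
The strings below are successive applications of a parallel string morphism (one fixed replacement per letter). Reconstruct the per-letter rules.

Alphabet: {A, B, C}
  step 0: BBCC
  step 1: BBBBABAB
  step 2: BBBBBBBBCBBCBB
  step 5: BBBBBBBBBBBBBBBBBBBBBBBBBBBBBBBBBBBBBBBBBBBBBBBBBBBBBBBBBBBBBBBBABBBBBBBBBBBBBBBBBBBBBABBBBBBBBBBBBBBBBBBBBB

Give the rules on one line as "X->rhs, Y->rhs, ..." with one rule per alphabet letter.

  step 1 ⇒ step 2: BBBBABAB ⇒ BB·BB·BB·BB·C·BB·C·BB
    A ↦ C
    B ↦ BB
  step 0 ⇒ step 1: BBCC ⇒ BB·BB·AB·AB
    C ↦ AB

A->C, B->BB, C->AB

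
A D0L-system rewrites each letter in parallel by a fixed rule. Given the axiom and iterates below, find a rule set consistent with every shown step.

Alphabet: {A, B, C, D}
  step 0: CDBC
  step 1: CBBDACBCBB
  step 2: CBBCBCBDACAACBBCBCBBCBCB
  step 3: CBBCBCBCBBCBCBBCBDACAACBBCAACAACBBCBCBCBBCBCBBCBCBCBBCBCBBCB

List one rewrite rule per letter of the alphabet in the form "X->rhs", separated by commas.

A->CAA, B->CB, C->CBB, D->DA

  step 2 ⇒ step 3: CBBCBCBDACAACBBCBCBBCBCB ⇒ CBB·CB·CB·CBB·CB·CBB·CB·DA·CAA·CBB·CAA·CAA·CBB·CB·CB·CBB·CB·CBB·CB·CB·CBB·CB·CBB·CB
    A ↦ CAA
    B ↦ CB
    C ↦ CBB
    D ↦ DA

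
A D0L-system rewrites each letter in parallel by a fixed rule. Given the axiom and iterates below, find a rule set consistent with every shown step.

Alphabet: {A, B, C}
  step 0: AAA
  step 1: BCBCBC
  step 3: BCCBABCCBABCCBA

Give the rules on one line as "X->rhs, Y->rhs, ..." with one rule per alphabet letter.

A->BC, B->A, C->CB

  step 0 ⇒ step 1: AAA ⇒ BC·BC·BC
    A ↦ BC
    B ↦ A  (constrained at step 1)
    C ↦ CB  (constrained at step 1)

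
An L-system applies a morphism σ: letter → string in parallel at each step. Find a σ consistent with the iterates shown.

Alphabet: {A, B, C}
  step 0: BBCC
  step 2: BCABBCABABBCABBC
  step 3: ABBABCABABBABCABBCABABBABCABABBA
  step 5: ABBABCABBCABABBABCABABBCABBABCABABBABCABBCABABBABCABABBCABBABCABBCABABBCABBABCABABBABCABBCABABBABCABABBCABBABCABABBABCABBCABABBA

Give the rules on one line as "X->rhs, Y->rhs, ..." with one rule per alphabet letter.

A->BC, B->AB, C->BA

  step 2 ⇒ step 3: BCABBCABABBCABBC ⇒ AB·BA·BC·AB·AB·BA·BC·AB·BC·AB·AB·BA·BC·AB·AB·BA
    A ↦ BC
    B ↦ AB
    C ↦ BA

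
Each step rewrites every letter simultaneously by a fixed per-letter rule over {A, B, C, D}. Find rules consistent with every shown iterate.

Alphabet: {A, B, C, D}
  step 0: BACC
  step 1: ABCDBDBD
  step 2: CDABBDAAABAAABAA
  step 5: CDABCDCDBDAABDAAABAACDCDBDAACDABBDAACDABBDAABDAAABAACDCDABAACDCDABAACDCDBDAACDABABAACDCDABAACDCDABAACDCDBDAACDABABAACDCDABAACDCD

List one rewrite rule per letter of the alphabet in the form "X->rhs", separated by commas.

  step 1 ⇒ step 2: ABCDBDBD ⇒ CD·AB·BD·AA·AB·AA·AB·AA
    A ↦ CD
    B ↦ AB
    C ↦ BD
    D ↦ AA

A->CD, B->AB, C->BD, D->AA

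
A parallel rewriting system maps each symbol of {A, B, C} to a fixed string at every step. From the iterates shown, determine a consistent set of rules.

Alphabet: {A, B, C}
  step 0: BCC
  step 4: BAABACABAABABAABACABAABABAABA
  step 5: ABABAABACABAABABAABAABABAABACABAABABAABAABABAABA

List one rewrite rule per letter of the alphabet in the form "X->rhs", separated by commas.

A->BA, B->A, C->CA

  step 4 ⇒ step 5: BAABACABAABABAABACABAABABAABA ⇒ A·BA·BA·A·BA·CA·BA·A·BA·BA·A·BA·A·BA·BA·A·BA·CA·BA·A·BA·BA·A·BA·A·BA·BA·A·BA
    A ↦ BA
    B ↦ A
    C ↦ CA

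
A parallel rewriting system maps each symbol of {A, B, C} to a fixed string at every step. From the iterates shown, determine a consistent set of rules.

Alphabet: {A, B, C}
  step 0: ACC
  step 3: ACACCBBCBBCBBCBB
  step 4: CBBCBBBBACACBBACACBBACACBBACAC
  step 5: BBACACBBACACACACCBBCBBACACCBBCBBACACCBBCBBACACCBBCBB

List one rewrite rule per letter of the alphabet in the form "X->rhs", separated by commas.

A->C, B->AC, C->BB

  step 4 ⇒ step 5: CBBCBBBBACACBBACACBBACACBBACAC ⇒ BB·AC·AC·BB·AC·AC·AC·AC·C·BB·C·BB·AC·AC·C·BB·C·BB·AC·AC·C·BB·C·BB·AC·AC·C·BB·C·BB
    A ↦ C
    B ↦ AC
    C ↦ BB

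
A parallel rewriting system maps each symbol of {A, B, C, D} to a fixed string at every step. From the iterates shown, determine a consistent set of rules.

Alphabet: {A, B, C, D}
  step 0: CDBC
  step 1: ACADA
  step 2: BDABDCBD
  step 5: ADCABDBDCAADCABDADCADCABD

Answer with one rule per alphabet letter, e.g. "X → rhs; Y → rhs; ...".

A->BD, B->AD, C->A, D->C

  step 1 ⇒ step 2: ACADA ⇒ BD·A·BD·C·BD
    A ↦ BD
    C ↦ A
    D ↦ C
  step 0 ⇒ step 1: CDBC ⇒ A·C·AD·A
    B ↦ AD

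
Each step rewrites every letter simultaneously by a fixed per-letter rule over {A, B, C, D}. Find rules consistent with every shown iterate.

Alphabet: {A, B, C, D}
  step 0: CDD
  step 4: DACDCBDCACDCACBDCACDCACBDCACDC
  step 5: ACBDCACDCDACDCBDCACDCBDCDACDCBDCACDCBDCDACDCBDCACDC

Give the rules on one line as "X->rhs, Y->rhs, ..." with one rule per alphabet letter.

A->B, B->D, C->DC, D->AC

  step 4 ⇒ step 5: DACDCBDCACDCACBDCACDCACBDCACDC ⇒ AC·B·DC·AC·DC·D·AC·DC·B·DC·AC·DC·B·DC·D·AC·DC·B·DC·AC·DC·B·DC·D·AC·DC·B·DC·AC·DC
    A ↦ B
    B ↦ D
    C ↦ DC
    D ↦ AC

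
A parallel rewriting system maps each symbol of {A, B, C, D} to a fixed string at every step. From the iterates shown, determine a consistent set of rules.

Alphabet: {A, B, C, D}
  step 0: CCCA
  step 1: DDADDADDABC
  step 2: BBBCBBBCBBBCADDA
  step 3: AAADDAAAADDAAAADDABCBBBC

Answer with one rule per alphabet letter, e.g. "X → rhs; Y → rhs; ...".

  step 2 ⇒ step 3: BBBCBBBCBBBCADDA ⇒ A·A·A·DDA·A·A·A·DDA·A·A·A·DDA·BC·B·B·BC
    A ↦ BC
    B ↦ A
    C ↦ DDA
    D ↦ B

A->BC, B->A, C->DDA, D->B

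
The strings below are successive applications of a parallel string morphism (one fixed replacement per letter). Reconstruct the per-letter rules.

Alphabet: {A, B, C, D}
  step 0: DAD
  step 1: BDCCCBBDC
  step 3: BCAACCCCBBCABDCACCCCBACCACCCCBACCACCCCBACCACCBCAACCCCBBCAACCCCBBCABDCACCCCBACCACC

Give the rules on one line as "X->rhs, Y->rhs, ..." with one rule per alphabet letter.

A->CCB, B->BCA, C->ACC, D->BDC

  step 0 ⇒ step 1: DAD ⇒ BDC·CCB·BDC
    A ↦ CCB
    D ↦ BDC
    B ↦ BCA  (constrained at step 1)
    C ↦ ACC  (constrained at step 1)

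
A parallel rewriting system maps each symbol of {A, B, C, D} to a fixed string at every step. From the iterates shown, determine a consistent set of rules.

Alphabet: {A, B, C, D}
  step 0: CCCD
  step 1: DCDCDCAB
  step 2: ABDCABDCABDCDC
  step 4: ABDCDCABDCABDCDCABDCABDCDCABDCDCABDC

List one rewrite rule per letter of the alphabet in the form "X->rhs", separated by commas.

A->D, B->C, C->DC, D->AB

  step 1 ⇒ step 2: DCDCDCAB ⇒ AB·DC·AB·DC·AB·DC·D·C
    A ↦ D
    B ↦ C
    C ↦ DC
    D ↦ AB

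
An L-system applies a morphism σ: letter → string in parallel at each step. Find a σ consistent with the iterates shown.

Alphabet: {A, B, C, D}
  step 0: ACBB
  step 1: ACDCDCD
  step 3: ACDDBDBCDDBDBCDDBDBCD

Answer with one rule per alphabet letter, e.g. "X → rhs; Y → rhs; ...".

A->AC, B->CD, C->D, D->DB

  step 0 ⇒ step 1: ACBB ⇒ AC·D·CD·CD
    A ↦ AC
    B ↦ CD
    C ↦ D
    D ↦ DB  (constrained at step 1)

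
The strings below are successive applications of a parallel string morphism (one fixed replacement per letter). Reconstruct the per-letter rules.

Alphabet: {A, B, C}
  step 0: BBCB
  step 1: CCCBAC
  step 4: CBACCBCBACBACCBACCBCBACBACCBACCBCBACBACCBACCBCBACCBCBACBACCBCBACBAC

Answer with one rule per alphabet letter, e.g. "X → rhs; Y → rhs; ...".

  step 0 ⇒ step 1: BBCB ⇒ C·C·CBA·C
    B ↦ C
    C ↦ CBA
    A ↦ CB  (constrained at step 1)

A->CB, B->C, C->CBA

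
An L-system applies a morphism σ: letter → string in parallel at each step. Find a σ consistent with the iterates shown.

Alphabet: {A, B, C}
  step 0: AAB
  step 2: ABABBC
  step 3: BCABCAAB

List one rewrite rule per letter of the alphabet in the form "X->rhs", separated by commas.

  step 2 ⇒ step 3: ABABBC ⇒ BC·A·BC·A·A·B
    A ↦ BC
    B ↦ A
    C ↦ B

A->BC, B->A, C->B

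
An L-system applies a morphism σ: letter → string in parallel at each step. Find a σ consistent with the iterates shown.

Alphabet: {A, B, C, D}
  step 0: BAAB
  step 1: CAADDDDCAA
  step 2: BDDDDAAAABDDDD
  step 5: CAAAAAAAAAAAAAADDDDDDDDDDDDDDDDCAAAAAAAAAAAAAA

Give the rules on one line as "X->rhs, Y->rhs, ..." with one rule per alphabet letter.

A->DD, B->CAA, C->B, D->A

  step 1 ⇒ step 2: CAADDDDCAA ⇒ B·DD·DD·A·A·A·A·B·DD·DD
    A ↦ DD
    C ↦ B
    D ↦ A
  step 0 ⇒ step 1: BAAB ⇒ CAA·DD·DD·CAA
    B ↦ CAA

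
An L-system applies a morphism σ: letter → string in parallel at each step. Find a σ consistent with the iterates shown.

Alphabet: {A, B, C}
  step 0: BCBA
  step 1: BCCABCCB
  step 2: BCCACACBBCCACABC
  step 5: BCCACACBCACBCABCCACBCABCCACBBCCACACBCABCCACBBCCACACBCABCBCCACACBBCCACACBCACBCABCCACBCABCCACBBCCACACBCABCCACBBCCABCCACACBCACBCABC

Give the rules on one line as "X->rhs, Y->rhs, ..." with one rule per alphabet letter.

  step 1 ⇒ step 2: BCCABCCB ⇒ BC·CA·CA·CB·BC·CA·CA·BC
    A ↦ CB
    B ↦ BC
    C ↦ CA

A->CB, B->BC, C->CA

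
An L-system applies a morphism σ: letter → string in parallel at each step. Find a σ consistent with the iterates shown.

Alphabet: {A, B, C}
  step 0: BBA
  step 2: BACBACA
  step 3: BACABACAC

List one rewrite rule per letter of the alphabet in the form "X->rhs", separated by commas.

  step 2 ⇒ step 3: BACBACA ⇒ BA·C·A·BA·C·A·C
    A ↦ C
    B ↦ BA
    C ↦ A

A->C, B->BA, C->A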